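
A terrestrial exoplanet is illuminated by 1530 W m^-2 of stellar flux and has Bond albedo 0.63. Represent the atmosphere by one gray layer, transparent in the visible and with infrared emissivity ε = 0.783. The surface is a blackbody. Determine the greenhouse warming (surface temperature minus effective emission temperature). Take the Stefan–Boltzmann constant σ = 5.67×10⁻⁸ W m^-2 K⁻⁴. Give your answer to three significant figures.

29.6 K

At the top of the atmosphere, σT_e⁴ = S(1−α)/4 = 141.5 W m^-2, giving T_e = 223.5 K.
Surface balance with a leaky layer gives σT_s⁴ = σT_e⁴·2/(2−ε), so T_s = T_e·[2/(2−0.783)]^(1/4) = 253.1 K.
Greenhouse warming: T_s − T_e = 29.56 K.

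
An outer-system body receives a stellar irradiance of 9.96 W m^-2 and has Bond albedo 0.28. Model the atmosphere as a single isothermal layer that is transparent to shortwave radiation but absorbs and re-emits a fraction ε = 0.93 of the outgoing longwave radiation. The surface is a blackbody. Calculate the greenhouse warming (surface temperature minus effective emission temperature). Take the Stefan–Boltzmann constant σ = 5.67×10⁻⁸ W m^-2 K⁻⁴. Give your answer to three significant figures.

12.7 K

The planet radiates to space at T_e = [S(1−α)/(4σ)]^(1/4) = 74.99 K.
The surface balance (absorbed SW + ε·downward IR = σT_s⁴) with T_a⁴ = T_s⁴/2 reduces to T_s = T_e·[2/(2−ε)]^¼ = 87.68 K.
T_s − T_e = 87.68 − 74.99 = 12.69 K.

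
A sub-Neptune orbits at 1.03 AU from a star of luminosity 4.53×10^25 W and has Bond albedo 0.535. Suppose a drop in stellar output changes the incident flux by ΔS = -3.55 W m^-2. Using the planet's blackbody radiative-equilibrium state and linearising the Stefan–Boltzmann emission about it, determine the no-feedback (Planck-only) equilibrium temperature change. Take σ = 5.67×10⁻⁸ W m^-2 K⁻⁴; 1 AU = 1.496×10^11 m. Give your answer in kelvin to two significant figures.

d = 1.03 × 1.496×10^11 m = 1.541×10^11 m.
Spreading L over a sphere of radius d: S = 4.53×10^25/(4π·1.54×10^11²) = 151.8 W m^-2.
The baseline emission temperature is T_e = 132.8 K.
Only a fraction (1−α) is absorbed and it's spread over 4πR², so ΔF = (1−α)ΔS/4 = -0.4127 W m^-2.
Linearising σT⁴ gives d(σT⁴)/dT = 4σT_e³ = 0.5315 W m^-2 per K.
So ΔT₀ = -0.4127/0.5315 = -0.776 K.

-0.78 kelvin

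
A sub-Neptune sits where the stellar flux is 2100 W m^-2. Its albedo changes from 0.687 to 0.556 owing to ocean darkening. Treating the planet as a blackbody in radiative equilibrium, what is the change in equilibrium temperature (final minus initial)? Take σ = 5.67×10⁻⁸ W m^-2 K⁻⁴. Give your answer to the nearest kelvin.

Initial: T₁ = [S(1−0.687)/(4σ)]^(1/4) = 232.0 K.
After:  T₂ = [2100·0.444/(4σ)]^(1/4) = 253.2 K.
ΔT = T₂ − T₁ = 21.19 K.

21 K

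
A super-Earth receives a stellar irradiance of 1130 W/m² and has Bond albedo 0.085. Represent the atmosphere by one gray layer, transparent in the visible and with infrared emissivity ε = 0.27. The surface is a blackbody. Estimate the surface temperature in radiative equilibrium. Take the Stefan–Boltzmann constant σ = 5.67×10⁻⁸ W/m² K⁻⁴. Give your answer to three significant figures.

Effective emission temperature (TOA balance): σT_e⁴ = S(1−α)/4 = 258.5 W/m² → T_e = 259.8 K.
Surface balance with a leaky layer gives σT_s⁴ = σT_e⁴·2/(2−ε), so T_s = T_e·[2/(2−0.27)]^(1/4) = 269.4 K.

269 K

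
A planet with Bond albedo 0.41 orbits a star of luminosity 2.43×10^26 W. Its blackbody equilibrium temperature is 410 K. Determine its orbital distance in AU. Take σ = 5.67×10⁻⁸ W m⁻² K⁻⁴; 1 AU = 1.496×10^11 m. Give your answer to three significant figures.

Energy balance gives S = 4σT⁴/(1−α) = 10860 W m⁻².
From L = 4πd²S, d = √(2.43×10^26/(4π·10860)) = 4.219×10^10 m = 0.2820 AU.

0.282 AU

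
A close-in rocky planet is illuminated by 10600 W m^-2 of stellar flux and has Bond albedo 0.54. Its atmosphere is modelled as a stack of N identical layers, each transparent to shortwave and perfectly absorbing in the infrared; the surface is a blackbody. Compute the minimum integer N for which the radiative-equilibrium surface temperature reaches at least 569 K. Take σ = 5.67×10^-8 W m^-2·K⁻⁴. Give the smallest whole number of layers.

4

The effective emission temperature is T_e = [S(1−α)/(4σ)]^¼ = 382.9 K.
Need (N+1)T_e⁴ ≥ T_s⁴, i.e. N+1 ≥ (569/382.9)⁴ = 4.876.
Rounding up, N = 4.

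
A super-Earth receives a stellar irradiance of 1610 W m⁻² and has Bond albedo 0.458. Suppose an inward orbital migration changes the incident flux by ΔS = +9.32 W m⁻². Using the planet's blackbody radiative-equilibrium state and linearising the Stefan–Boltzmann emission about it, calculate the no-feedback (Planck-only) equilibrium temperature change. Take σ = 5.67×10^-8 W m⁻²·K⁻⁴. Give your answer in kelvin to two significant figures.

0.36 K

The baseline emission temperature is T_e = 249.1 K.
ΔF = Δ[S(1−α)]/4 = (1−0.458)·+9.32/4 = 1.263 W m⁻².
Linearising σT⁴ gives d(σT⁴)/dT = 4σT_e³ = 3.504 W m⁻² per K.
So ΔT₀ = 1.263/3.504 = 0.360 K.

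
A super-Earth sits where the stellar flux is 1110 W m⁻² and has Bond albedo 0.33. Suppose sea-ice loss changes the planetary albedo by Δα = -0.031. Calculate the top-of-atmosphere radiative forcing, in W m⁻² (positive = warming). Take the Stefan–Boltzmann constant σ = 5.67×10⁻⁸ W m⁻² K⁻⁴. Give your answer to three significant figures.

8.60 W m⁻²

ΔF = −(S/4)Δα = −(1110/4)×(-0.031) = 8.602 W m⁻².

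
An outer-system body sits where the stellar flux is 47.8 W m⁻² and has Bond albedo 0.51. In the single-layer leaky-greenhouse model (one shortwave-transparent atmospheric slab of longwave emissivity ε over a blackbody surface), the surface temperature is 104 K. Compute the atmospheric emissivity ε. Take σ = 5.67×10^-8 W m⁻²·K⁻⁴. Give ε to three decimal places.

0.234

Effective temperature: T_e = [S(1−α)/(4σ)]^(1/4) = 100.8 K.
Since (2−ε)/2 = (T_e/T_s)⁴ = 0.8828, ε = 0.2345.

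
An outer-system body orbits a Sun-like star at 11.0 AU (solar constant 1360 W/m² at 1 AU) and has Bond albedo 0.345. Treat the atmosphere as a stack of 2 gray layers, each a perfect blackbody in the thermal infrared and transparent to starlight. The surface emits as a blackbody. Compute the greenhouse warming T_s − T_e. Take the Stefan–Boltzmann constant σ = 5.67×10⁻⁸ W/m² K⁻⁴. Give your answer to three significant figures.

Flux at the orbit: S = 1360/(11.0)² = 11.24 W/m².
The effective emission temperature is T_e = [S(1−α)/(4σ)]^¼ = 75.48 K.
T_s = (N+1)^(1/4)·T_e = 99.34 K.
So the greenhouse effect raises the surface by 99.34 − 75.48 = 23.86 K.

23.9 K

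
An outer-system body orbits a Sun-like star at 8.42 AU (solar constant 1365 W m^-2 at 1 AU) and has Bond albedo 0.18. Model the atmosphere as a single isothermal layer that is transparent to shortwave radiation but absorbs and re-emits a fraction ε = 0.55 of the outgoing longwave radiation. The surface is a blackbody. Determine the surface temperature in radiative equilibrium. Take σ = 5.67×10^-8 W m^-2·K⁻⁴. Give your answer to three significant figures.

99.0 kelvin

Flux at the orbit: S = 1365/(8.42)² = 19.25 W m^-2.
Effective emission temperature (TOA balance): σT_e⁴ = S(1−α)/4 = 3.947 W m^-2 → T_e = 91.34 K.
Surface balance with a leaky layer gives σT_s⁴ = σT_e⁴·2/(2−ε), so T_s = T_e·[2/(2−0.55)]^(1/4) = 98.99 K.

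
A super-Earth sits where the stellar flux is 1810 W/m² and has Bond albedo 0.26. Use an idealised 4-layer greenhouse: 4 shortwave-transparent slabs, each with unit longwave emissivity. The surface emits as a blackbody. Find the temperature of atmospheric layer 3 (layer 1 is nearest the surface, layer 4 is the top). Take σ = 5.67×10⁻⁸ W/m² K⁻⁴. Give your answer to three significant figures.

OLR = S(1−α)/4 = 334.9 W/m²; the top layer radiates at T_e = 277.2 K.
In the N-layer model, layer k (counted from the surface) has T_k = (N+1−k)^(1/4)·T_e.
With k = 3: T_3 = (4+1−3)^¼·277.2 K = 329.7 K.

330 K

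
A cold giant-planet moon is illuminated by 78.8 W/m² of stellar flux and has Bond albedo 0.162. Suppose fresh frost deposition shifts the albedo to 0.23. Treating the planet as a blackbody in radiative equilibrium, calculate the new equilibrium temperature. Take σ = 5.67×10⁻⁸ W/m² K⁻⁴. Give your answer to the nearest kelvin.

T₂ = [S(1−α₂)/(4σ)]^(1/4) = [78.80·0.77/(4σ)]^(1/4) = 127.9 K.

128 K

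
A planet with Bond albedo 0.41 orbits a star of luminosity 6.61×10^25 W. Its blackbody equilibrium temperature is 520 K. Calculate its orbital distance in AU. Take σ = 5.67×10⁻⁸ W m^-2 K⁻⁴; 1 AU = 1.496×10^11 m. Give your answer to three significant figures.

Required flux: S = 4σT⁴/(1−α) = 28110 W m^-2.
From L = 4πd²S, d = √(6.61×10^25/(4π·28110)) = 1.368×10^10 m = 0.09145 AU.

0.0914 AU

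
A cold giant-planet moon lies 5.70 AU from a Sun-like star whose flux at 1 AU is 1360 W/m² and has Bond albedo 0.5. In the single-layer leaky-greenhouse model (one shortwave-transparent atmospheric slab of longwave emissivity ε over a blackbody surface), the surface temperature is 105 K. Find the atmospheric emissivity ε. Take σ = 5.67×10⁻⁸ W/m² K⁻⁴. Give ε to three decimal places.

By the inverse-square law, S = 1360/5.70² = 41.86 W/m².
TOA balance gives T_e = 98.01 K.
Inverting T_s⁴ = 2T_e⁴/(2−ε): (T_e/T_s)⁴ = 0.7592, so ε = 2(1 − 0.7592) = 0.4816.

0.482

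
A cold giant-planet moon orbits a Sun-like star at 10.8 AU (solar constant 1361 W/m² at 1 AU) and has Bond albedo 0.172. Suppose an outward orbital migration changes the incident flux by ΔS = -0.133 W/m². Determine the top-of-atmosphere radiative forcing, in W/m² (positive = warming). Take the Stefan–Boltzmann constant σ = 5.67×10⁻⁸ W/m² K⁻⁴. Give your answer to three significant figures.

-0.0275 W/m²

Flux at the orbit: S = 1361/(10.8)² = 11.67 W/m².
Only a fraction (1−α) is absorbed and it's spread over 4πR², so ΔF = (1−α)ΔS/4 = -0.02753 W/m².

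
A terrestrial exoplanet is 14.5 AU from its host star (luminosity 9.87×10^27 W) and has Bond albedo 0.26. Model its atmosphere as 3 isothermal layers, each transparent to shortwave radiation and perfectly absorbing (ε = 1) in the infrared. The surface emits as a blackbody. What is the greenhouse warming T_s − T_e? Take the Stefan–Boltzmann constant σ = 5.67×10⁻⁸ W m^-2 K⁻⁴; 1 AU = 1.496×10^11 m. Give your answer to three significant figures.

d = 14.5 × 1.496×10^11 m = 2.169×10^12 m.
Flux at the orbit: S = L/(4πd²) = 9.87×10^27/(4π·(2.17×10^12)²) = 166.9 W m^-2.
Top-of-atmosphere balance: σT_e⁴ = S(1−α)/4 = 30.88 W m^-2 → T_e = 152.8 K.
Surface: T_s = (4)^¼·T_e = 216.0 K.
Warming: T_s − T_e = 63.28 K.

63.3 kelvin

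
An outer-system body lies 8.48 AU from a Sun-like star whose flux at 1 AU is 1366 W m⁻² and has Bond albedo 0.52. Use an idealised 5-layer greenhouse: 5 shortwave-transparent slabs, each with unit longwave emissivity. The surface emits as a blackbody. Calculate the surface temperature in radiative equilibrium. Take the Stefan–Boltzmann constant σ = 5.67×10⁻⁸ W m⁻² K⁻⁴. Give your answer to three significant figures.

By the inverse-square law, S = 1366/8.48² = 19.00 W m⁻².
OLR = S(1−α)/4 = 2.280 W m⁻²; the top layer radiates at T_e = 79.63 K.
Layer-by-layer balance gives σT_s⁴ = (N+1)σT_e⁴, so T_s = 6^¼·79.63 = 124.6 K.

125 K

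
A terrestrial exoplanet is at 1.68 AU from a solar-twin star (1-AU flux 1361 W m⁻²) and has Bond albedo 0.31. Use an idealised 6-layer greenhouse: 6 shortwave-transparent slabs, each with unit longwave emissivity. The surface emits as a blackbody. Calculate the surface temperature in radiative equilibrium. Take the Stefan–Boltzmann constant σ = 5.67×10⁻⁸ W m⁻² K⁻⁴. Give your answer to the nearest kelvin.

Flux at the orbit: S = 1361/(1.68)² = 482.2 W m⁻².
OLR = S(1−α)/4 = 83.18 W m⁻²; the top layer radiates at T_e = 195.7 K.
Layer-by-layer balance gives σT_s⁴ = (N+1)σT_e⁴, so T_s = 7^¼·195.7 = 318.3 K.

318 kelvin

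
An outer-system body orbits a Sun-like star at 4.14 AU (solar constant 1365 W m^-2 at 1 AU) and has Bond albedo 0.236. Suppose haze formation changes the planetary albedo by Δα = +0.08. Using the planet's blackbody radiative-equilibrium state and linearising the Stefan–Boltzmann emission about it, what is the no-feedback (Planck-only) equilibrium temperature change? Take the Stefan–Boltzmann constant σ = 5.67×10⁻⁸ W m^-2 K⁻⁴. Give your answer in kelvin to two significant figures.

-3.4 K

Irradiance scales as 1/d², so S = 1365 W m^-2 × (1/4.14)² = 79.64 W m^-2.
Unperturbed T_e = [79.64·(1−0.236)/(4σ)]^¼ = 128.0 K.
TOA radiative forcing: ΔF = −S·Δα/4 = −79.64·(+0.08)/4 = -1.593 W m^-2.
Linearising σT⁴ gives d(σT⁴)/dT = 4σT_e³ = 0.4754 W m^-2 per K.
Hence the no-feedback warming is ΔF/(4σT_e³) = -3.35 K.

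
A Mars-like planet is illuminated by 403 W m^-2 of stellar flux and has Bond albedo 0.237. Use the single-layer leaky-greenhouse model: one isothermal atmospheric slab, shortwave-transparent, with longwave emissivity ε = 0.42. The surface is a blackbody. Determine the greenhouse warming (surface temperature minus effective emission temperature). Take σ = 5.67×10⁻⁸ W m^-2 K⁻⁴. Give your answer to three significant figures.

11.6 K

Effective emission temperature (TOA balance): σT_e⁴ = S(1−α)/4 = 76.87 W m^-2 → T_e = 191.9 K.
For a single slab of emissivity ε, T_s⁴ = 2T_e⁴/(2−ε); thus T_s = 191.9·(1.266)^(1/4) = 203.5 K.
Greenhouse warming: T_s − T_e = 11.65 K.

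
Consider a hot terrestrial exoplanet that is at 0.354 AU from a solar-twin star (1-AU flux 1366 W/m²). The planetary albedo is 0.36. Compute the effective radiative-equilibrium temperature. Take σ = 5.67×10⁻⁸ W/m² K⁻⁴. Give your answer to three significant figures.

419 kelvin

By the inverse-square law, S = 1366/0.354² = 10900 W/m².
Absorbed flux (global mean): S(1−α)/4 = 10900·0.64/4 = 1744 W/m².
Set σT⁴ = 1744 → T = (1744/σ)^(1/4) = 418.8 K.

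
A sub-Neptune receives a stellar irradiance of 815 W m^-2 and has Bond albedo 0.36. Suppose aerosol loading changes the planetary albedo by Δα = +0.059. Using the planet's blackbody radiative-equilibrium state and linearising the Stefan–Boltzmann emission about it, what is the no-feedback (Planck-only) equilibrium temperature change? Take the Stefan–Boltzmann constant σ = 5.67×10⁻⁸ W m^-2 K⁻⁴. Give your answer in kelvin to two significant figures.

-5.0 K

The baseline emission temperature is T_e = 219.0 K.
The change in absorbed flux is Δ[S(1−α)/4] = −SΔα/4 = -12.02 W m^-2.
The Planck feedback parameter is 4σT_e³ = 2.382 W m^-2/K.
So ΔT₀ = -12.02/2.382 = -5.05 K.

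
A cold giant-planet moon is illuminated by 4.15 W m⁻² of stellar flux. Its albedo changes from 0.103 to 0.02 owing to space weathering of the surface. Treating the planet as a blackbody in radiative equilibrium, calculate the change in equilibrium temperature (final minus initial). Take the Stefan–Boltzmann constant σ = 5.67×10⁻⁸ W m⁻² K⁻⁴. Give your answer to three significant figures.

1.42 K

Before: T₁ = [4.150·0.897/(4σ)]^(1/4) = 63.65 K.
With α = 0.02, T₂ = 65.07 K.
Change: 65.07 − 63.65 = 1.424 K.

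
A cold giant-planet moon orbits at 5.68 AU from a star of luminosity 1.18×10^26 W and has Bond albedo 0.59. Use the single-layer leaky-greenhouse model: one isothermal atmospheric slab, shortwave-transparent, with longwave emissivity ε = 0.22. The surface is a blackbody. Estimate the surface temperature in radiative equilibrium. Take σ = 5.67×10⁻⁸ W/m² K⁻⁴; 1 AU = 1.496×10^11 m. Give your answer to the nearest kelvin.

Orbital distance: d = 5.68 AU = 8.497×10^11 m.
Spreading L over a sphere of radius d: S = 1.18×10^26/(4π·8.50×10^11²) = 13.01 W/m².
Effective emission temperature (TOA balance): σT_e⁴ = S(1−α)/4 = 1.333 W/m² → T_e = 69.63 K.
For a single slab of emissivity ε, T_s⁴ = 2T_e⁴/(2−ε); thus T_s = 69.63·(1.124)^(1/4) = 71.69 K.

72 K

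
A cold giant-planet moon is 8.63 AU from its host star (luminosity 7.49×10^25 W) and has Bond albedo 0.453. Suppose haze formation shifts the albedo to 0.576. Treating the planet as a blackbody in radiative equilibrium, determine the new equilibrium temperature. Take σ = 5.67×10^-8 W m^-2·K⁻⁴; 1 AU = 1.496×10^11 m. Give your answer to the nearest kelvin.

Orbital distance: d = 8.63 AU = 1.291×10^12 m.
Spreading L over a sphere of radius d: S = 7.49×10^25/(4π·1.29×10^12²) = 3.576 W m^-2.
With the new albedo, S(1−α₂)/4 = 0.3790 W m^-2, so T₂ = 50.85 K.

51 K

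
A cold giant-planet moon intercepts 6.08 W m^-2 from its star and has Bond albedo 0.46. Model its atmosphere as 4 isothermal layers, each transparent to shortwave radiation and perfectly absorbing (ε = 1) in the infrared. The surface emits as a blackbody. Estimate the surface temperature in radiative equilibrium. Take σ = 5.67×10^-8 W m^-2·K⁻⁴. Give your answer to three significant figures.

92.2 K

Top-of-atmosphere balance: σT_e⁴ = S(1−α)/4 = 0.8208 W m^-2 → T_e = 61.68 K.
Layer-by-layer balance gives σT_s⁴ = (N+1)σT_e⁴, so T_s = 5^¼·61.68 = 92.24 K.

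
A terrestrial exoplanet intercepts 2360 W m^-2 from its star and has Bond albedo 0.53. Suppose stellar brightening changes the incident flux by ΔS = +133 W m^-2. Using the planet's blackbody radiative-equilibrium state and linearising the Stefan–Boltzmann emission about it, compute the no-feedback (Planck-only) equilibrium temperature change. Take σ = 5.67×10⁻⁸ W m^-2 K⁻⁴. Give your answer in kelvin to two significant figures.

3.7 K

Unperturbed T_e = [2360·(1−0.53)/(4σ)]^¼ = 264.4 K.
TOA radiative forcing: ΔF = (1−α)ΔS/4 = 0.47·(+133)/4 = 15.63 W m^-2.
The Planck feedback parameter is 4σT_e³ = 4.194 W m^-2/K.
Hence the no-feedback warming is ΔF/(4σT_e³) = 3.73 K.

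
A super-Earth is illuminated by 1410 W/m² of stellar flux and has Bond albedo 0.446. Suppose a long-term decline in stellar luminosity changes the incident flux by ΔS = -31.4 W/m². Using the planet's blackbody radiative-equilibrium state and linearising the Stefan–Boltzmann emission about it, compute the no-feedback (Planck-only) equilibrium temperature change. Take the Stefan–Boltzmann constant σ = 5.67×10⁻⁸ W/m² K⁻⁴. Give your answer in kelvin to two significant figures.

Unperturbed T_e = [1410·(1−0.446)/(4σ)]^¼ = 242.3 K.
TOA radiative forcing: ΔF = (1−α)ΔS/4 = 0.554·(-31.4)/4 = -4.349 W/m².
Planck response: λ_P = 4σT_e³ = 4·5.67×10⁻⁸·(242.3)³ = 3.224 W/m²/K.
Hence the no-feedback warming is ΔF/(4σT_e³) = -1.35 K.

-1.3 K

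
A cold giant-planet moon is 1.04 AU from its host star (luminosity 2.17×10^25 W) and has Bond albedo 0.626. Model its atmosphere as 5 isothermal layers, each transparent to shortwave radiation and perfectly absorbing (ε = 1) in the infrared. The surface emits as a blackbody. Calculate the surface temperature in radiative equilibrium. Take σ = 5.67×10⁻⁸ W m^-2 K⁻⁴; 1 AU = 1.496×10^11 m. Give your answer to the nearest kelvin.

163 K

d = 1.04 × 1.496×10^11 m = 1.556×10^11 m.
Flux at the orbit: S = L/(4πd²) = 2.17×10^25/(4π·(1.56×10^11)²) = 71.34 W m^-2.
Top-of-atmosphere balance: σT_e⁴ = S(1−α)/4 = 6.670 W m^-2 → T_e = 104.1 K.
With N = 5 opaque layers, T_s = (N+1)^(1/4)·T_e = 6^(1/4)·104.1 = 163.0 K.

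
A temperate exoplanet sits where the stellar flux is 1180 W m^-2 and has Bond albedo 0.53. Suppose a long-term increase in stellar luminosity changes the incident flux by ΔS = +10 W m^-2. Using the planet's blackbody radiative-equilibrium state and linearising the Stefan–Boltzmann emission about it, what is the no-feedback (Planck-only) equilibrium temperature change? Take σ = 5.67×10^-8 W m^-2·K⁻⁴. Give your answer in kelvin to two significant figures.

Unperturbed T_e = [1180·(1−0.53)/(4σ)]^¼ = 222.4 K.
TOA radiative forcing: ΔF = (1−α)ΔS/4 = 0.47·(+10)/4 = 1.175 W m^-2.
The Planck feedback parameter is 4σT_e³ = 2.494 W m^-2/K.
Hence the no-feedback warming is ΔF/(4σT_e³) = 0.471 K.

0.47 K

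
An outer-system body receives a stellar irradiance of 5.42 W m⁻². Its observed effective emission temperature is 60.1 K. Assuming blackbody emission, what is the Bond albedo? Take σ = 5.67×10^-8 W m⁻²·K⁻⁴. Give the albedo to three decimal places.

Rearranging the radiative balance, α = 1 − 4σT⁴/S.
4σT⁴ = 4·5.67×10⁻⁸·(60.1)⁴ = 2.959 W m⁻².
1−α = 2.959/5.420 = 0.5459, so α = 0.4541.

0.454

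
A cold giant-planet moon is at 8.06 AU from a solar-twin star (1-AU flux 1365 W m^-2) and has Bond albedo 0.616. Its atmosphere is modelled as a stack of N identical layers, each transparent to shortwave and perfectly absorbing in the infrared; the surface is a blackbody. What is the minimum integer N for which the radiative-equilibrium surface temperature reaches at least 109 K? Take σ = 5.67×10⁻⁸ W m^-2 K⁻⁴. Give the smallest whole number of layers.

3

Irradiance scales as 1/d², so S = 1365 W m^-2 × (1/8.06)² = 21.01 W m^-2.
The effective emission temperature is T_e = [S(1−α)/(4σ)]^¼ = 77.23 K.
Since T_s⁴ = (N+1)T_e⁴, we need N ≥ (T_s/T_e)⁴ − 1 = 2.968.
Rounding up, N = 3.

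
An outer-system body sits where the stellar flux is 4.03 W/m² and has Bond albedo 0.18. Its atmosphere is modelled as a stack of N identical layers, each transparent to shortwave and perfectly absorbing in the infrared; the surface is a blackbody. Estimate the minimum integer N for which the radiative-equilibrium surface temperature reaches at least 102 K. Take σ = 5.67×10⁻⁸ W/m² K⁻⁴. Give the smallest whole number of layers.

Top-of-atmosphere balance: σT_e⁴ = S(1−α)/4 = 0.8262 W/m² → T_e = 61.78 K.
Need (N+1)T_e⁴ ≥ T_s⁴, i.e. N+1 ≥ (102/61.78)⁴ = 7.429.
The minimum whole number is N = 7.

7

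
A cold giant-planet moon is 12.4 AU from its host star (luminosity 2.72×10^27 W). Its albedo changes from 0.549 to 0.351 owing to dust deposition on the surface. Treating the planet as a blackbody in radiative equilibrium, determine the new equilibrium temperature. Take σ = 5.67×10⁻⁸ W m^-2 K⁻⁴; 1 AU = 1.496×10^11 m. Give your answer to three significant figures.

116 K

Orbital distance: d = 12.4 AU = 1.855×10^12 m.
Spreading L over a sphere of radius d: S = 2.72×10^27/(4π·1.86×10^12²) = 62.90 W m^-2.
New equilibrium: T₂ = [(1−0.351)·62.90/(4σ)]^(1/4) = 115.8 K.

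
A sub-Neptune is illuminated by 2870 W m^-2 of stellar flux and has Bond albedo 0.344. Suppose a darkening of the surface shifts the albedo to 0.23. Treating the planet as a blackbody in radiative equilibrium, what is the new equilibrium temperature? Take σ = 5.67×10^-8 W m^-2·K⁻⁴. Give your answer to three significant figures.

T₂ = [S(1−α₂)/(4σ)]^(1/4) = [2870·0.77/(4σ)]^(1/4) = 314.2 K.

314 kelvin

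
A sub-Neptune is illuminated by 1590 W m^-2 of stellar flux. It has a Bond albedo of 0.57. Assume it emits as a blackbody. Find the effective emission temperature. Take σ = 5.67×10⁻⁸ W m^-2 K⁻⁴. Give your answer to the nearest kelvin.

The planet absorbs (1−α)S over its disc πR² and re-emits over 4πR², so the mean absorbed flux is (1−0.57)·1590/4 = 170.9 W m^-2.
Balancing against σT⁴: T = (170.9/5.67×10⁻⁸)^(1/4) = 234.3 K.

234 K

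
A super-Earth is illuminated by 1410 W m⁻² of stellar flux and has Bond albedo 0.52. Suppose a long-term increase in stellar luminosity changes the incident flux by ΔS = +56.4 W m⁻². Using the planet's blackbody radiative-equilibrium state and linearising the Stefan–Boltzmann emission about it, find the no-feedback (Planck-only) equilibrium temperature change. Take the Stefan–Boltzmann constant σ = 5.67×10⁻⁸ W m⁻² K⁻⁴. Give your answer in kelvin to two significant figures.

Unperturbed T_e = [1410·(1−0.52)/(4σ)]^¼ = 233.7 K.
TOA radiative forcing: ΔF = (1−α)ΔS/4 = 0.48·(+56.4)/4 = 6.768 W m⁻².
The Planck feedback parameter is 4σT_e³ = 2.896 W m⁻²/K.
Hence the no-feedback warming is ΔF/(4σT_e³) = 2.34 K.

2.3 K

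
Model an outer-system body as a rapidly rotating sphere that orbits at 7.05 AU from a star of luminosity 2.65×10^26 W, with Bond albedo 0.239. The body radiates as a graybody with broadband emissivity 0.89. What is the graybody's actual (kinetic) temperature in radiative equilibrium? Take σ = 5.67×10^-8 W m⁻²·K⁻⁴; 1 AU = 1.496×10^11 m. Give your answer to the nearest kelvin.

92 K

d = 7.05 × 1.496×10^11 m = 1.055×10^12 m.
S = L/(4πd²) = 18.96 W m⁻².
Averaging over the sphere, the absorbed flux is S(1−α)/4 = 3.607 W m⁻².
Radiative balance εσT⁴ = 3.607 gives T = [3.607/(0.89·σ)]^(1/4) = 91.95 K.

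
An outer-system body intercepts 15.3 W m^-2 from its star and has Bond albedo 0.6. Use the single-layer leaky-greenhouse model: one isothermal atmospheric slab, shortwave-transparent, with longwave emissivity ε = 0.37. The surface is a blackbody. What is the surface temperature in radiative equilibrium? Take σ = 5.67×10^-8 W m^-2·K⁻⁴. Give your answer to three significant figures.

Effective emission temperature (TOA balance): σT_e⁴ = S(1−α)/4 = 1.530 W m^-2 → T_e = 72.07 K.
The surface balance (absorbed SW + ε·downward IR = σT_s⁴) with T_a⁴ = T_s⁴/2 reduces to T_s = T_e·[2/(2−ε)]^¼ = 75.86 K.

75.9 K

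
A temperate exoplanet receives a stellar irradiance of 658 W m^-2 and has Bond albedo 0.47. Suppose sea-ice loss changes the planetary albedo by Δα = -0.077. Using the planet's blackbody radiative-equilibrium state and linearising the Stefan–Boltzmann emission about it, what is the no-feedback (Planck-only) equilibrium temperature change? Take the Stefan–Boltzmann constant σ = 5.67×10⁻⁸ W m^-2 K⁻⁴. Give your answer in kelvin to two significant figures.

7.2 K

The baseline emission temperature is T_e = 198.0 K.
TOA radiative forcing: ΔF = −S·Δα/4 = −658.0·(-0.077)/4 = 12.67 W m^-2.
Planck response: λ_P = 4σT_e³ = 4·5.67×10⁻⁸·(198.0)³ = 1.761 W m^-2/K.
Hence the no-feedback warming is ΔF/(4σT_e³) = 7.19 K.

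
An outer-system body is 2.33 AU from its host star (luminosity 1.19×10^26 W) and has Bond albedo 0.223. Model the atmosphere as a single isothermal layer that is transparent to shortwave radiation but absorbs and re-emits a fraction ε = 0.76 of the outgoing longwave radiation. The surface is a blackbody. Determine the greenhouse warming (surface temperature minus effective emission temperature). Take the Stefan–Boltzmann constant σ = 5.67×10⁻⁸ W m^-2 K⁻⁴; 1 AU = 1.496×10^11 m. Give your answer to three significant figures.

16.2 K

d = 2.33 × 1.496×10^11 m = 3.486×10^11 m.
S = L/(4πd²) = 77.94 W m^-2.
Effective emission temperature (TOA balance): σT_e⁴ = S(1−α)/4 = 15.14 W m^-2 → T_e = 127.8 K.
Surface balance with a leaky layer gives σT_s⁴ = σT_e⁴·2/(2−ε), so T_s = T_e·[2/(2−0.76)]^(1/4) = 144.1 K.
Greenhouse warming: T_s − T_e = 16.23 K.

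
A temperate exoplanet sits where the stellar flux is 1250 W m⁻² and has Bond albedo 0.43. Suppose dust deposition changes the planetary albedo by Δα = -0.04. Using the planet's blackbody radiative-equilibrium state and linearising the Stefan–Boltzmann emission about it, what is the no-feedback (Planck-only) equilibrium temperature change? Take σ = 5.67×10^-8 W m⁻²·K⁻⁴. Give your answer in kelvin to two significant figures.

4.2 K

Reference equilibrium: T_e = [S(1−α)/(4σ)]^(1/4) = 236.7 K.
The change in absorbed flux is Δ[S(1−α)/4] = −SΔα/4 = 12.50 W m⁻².
The Planck feedback parameter is 4σT_e³ = 3.010 W m⁻²/K.
So ΔT₀ = 12.50/3.010 = 4.15 K.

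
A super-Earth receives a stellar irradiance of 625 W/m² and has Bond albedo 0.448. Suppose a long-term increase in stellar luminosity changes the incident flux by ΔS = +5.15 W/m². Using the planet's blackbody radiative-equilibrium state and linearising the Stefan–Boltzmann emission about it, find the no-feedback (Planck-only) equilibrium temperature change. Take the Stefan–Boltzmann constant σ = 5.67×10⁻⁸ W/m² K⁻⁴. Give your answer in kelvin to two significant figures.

0.41 K

Unperturbed T_e = [625.0·(1−0.448)/(4σ)]^¼ = 197.5 K.
TOA radiative forcing: ΔF = (1−α)ΔS/4 = 0.552·(+5.15)/4 = 0.7107 W/m².
The Planck feedback parameter is 4σT_e³ = 1.747 W/m²/K.
ΔT₀ = ΔF/λ_P = 0.7107/1.747 = 0.407 K.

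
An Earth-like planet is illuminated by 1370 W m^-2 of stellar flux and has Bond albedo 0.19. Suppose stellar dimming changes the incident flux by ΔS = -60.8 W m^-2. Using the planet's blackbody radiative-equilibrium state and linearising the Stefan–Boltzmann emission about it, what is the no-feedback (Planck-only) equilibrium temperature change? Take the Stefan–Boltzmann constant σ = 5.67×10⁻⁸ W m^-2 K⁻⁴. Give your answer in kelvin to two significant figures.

-2.9 kelvin

The baseline emission temperature is T_e = 264.5 K.
TOA radiative forcing: ΔF = (1−α)ΔS/4 = 0.81·(-60.8)/4 = -12.31 W m^-2.
The Planck feedback parameter is 4σT_e³ = 4.196 W m^-2/K.
So ΔT₀ = -12.31/4.196 = -2.93 K.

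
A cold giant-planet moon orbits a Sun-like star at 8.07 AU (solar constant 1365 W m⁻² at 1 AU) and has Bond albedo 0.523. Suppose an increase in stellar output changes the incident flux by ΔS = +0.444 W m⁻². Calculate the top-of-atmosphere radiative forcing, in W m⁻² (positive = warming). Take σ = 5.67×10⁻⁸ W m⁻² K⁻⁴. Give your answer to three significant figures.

0.0529 W m⁻²

Irradiance scales as 1/d², so S = 1365 W m⁻² × (1/8.07)² = 20.96 W m⁻².
Only a fraction (1−α) is absorbed and it's spread over 4πR², so ΔF = (1−α)ΔS/4 = 0.05295 W m⁻².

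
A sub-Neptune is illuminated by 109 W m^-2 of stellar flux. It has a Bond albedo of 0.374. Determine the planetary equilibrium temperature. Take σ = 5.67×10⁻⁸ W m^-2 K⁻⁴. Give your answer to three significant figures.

132 K

The planet absorbs (1−α)S over its disc πR² and re-emits over 4πR², so the mean absorbed flux is (1−0.374)·109.0/4 = 17.06 W m^-2.
Set σT⁴ = 17.06 → T = (17.06/σ)^(1/4) = 131.7 K.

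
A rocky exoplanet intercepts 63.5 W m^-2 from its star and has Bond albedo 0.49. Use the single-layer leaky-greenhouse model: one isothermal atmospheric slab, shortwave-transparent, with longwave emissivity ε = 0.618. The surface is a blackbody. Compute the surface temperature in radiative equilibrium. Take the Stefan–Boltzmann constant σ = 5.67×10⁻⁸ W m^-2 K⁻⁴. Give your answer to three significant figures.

120 K

The planet radiates to space at T_e = [S(1−α)/(4σ)]^(1/4) = 109.3 K.
For a single slab of emissivity ε, T_s⁴ = 2T_e⁴/(2−ε); thus T_s = 109.3·(1.447)^(1/4) = 119.9 K.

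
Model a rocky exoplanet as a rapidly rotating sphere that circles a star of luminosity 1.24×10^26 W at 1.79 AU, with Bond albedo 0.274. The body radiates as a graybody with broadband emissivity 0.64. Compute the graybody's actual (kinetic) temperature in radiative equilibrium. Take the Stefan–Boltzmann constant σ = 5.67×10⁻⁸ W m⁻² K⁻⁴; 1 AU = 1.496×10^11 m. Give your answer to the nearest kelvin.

Orbital distance: d = 1.79 AU = 2.678×10^11 m.
Flux at the orbit: S = L/(4πd²) = 1.24×10^26/(4π·(2.68×10^11)²) = 137.6 W m⁻².
Averaging over the sphere, the absorbed flux is S(1−α)/4 = 24.98 W m⁻².
Radiative balance εσT⁴ = 24.98 gives T = [24.98/(0.64·σ)]^(1/4) = 162.0 K.

162 kelvin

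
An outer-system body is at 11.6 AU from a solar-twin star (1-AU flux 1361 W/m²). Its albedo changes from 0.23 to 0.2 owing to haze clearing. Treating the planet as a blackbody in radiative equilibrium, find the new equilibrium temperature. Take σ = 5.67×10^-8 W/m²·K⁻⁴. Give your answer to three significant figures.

77.3 K

By the inverse-square law, S = 1361/11.6² = 10.11 W/m².
With the new albedo, S(1−α₂)/4 = 2.023 W/m², so T₂ = 77.29 K.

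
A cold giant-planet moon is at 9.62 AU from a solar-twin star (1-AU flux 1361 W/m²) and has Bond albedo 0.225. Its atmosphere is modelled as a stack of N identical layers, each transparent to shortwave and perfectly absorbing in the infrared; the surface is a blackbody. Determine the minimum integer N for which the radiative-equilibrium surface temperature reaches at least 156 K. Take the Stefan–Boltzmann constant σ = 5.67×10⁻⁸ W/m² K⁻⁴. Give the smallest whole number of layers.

By the inverse-square law, S = 1361/9.62² = 14.71 W/m².
OLR = S(1−α)/4 = 2.849 W/m²; the top layer radiates at T_e = 84.20 K.
Need (N+1)T_e⁴ ≥ T_s⁴, i.e. N+1 ≥ (156/84.20)⁴ = 11.785.
Rounding up, N = 11.

11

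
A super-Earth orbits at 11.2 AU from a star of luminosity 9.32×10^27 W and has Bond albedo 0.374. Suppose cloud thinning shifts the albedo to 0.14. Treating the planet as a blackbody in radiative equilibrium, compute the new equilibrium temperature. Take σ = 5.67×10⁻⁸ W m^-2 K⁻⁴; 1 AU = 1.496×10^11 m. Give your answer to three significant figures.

Orbital distance: d = 11.2 AU = 1.676×10^12 m.
S = L/(4πd²) = 264.2 W m^-2.
With the new albedo, S(1−α₂)/4 = 56.80 W m^-2, so T₂ = 177.9 K.

178 K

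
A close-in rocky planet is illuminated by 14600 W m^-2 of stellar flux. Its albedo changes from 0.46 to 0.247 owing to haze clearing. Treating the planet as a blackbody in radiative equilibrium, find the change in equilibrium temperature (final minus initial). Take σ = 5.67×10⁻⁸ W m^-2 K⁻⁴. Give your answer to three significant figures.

With α = 0.46, T₁ = 431.8 K.
With α = 0.247, T₂ = 469.2 K.
Change: 469.2 − 431.8 = 37.43 K.

37.4 K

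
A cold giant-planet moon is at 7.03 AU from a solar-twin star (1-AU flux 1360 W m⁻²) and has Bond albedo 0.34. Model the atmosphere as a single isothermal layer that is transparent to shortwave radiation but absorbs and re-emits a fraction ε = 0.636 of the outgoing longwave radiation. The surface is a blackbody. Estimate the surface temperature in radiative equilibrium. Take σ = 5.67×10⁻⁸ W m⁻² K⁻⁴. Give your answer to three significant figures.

104 kelvin

By the inverse-square law, S = 1360/7.03² = 27.52 W m⁻².
At the top of the atmosphere, σT_e⁴ = S(1−α)/4 = 4.541 W m⁻², giving T_e = 94.60 K.
For a single slab of emissivity ε, T_s⁴ = 2T_e⁴/(2−ε); thus T_s = 94.60·(1.466)^(1/4) = 104.1 K.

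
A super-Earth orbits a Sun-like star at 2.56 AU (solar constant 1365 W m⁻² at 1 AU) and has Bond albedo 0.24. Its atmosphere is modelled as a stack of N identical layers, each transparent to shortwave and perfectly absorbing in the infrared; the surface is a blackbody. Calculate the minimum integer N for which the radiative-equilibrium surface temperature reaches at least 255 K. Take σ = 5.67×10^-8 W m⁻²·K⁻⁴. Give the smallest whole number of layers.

Irradiance scales as 1/d², so S = 1365 W m⁻² × (1/2.56)² = 208.3 W m⁻².
Top-of-atmosphere balance: σT_e⁴ = S(1−α)/4 = 39.57 W m⁻² → T_e = 162.5 K.
Since T_s⁴ = (N+1)T_e⁴, we need N ≥ (T_s/T_e)⁴ − 1 = 5.058.
So N ≥ 5.058; the smallest integer is N = 6.

6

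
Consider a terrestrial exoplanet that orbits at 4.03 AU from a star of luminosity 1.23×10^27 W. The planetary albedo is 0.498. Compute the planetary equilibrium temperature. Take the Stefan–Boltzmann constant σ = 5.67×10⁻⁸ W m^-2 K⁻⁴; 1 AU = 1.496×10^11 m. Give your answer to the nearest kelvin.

Orbital distance: d = 4.03 AU = 6.029×10^11 m.
Flux at the orbit: S = L/(4πd²) = 1.23×10^27/(4π·(6.03×10^11)²) = 269.3 W m^-2.
Averaging over the sphere, the absorbed flux is S(1−α)/4 = 33.80 W m^-2.
Set σT⁴ = 33.80 → T = (33.80/σ)^(1/4) = 156.3 K.

156 K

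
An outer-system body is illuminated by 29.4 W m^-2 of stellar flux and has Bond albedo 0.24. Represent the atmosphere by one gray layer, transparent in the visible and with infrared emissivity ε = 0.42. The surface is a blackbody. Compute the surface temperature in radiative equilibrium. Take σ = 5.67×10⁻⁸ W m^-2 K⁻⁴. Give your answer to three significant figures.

106 K

At the top of the atmosphere, σT_e⁴ = S(1−α)/4 = 5.586 W m^-2, giving T_e = 99.63 K.
Surface balance with a leaky layer gives σT_s⁴ = σT_e⁴·2/(2−ε), so T_s = T_e·[2/(2−0.42)]^(1/4) = 105.7 K.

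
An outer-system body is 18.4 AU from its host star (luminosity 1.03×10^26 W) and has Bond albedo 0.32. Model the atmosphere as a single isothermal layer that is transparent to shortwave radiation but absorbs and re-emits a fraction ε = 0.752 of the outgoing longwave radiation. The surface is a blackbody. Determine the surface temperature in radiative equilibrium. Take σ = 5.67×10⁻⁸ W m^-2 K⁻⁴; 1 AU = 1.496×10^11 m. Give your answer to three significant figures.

Orbital distance: d = 18.4 AU = 2.753×10^12 m.
Flux at the orbit: S = L/(4πd²) = 1.03×10^26/(4π·(2.75×10^12)²) = 1.082 W m^-2.
Effective emission temperature (TOA balance): σT_e⁴ = S(1−α)/4 = 0.1839 W m^-2 → T_e = 42.44 K.
Surface balance with a leaky layer gives σT_s⁴ = σT_e⁴·2/(2−ε), so T_s = T_e·[2/(2−0.752)]^(1/4) = 47.75 K.

47.7 K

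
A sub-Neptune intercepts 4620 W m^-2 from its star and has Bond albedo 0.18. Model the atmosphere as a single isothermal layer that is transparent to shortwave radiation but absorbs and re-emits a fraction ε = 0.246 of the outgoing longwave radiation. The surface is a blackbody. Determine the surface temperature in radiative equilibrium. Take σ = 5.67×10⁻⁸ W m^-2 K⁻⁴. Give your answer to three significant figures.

Effective emission temperature (TOA balance): σT_e⁴ = S(1−α)/4 = 947.1 W m^-2 → T_e = 359.5 K.
For a single slab of emissivity ε, T_s⁴ = 2T_e⁴/(2−ε); thus T_s = 359.5·(1.14)^(1/4) = 371.5 K.

371 K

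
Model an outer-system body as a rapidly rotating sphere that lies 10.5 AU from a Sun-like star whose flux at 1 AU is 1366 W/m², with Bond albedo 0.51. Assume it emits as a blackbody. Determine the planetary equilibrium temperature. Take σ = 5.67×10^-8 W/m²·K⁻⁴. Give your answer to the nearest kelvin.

Irradiance scales as 1/d², so S = 1366 W/m² × (1/10.5)² = 12.39 W/m².
The planet absorbs (1−α)S over its disc πR² and re-emits over 4πR², so the mean absorbed flux is (1−0.51)·12.39/4 = 1.518 W/m².
Set σT⁴ = 1.518 → T = (1.518/σ)^(1/4) = 71.93 K.

72 K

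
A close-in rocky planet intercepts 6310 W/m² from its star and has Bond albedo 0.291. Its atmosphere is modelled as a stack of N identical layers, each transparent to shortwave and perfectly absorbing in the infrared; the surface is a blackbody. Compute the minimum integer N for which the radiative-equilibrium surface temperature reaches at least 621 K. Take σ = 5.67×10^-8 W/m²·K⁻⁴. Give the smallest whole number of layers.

7

The effective emission temperature is T_e = [S(1−α)/(4σ)]^¼ = 374.8 K.
Since T_s⁴ = (N+1)T_e⁴, we need N ≥ (T_s/T_e)⁴ − 1 = 6.539.
The minimum whole number is N = 7.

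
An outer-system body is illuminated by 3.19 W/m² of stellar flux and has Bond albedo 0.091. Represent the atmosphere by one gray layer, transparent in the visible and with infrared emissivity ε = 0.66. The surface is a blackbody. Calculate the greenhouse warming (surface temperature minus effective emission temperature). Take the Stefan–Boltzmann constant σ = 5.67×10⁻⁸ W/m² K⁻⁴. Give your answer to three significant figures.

At the top of the atmosphere, σT_e⁴ = S(1−α)/4 = 0.7249 W/m², giving T_e = 59.80 K.
For a single slab of emissivity ε, T_s⁴ = 2T_e⁴/(2−ε); thus T_s = 59.80·(1.493)^(1/4) = 66.09 K.
The atmosphere warms the surface by 6.297 K.

6.30 K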